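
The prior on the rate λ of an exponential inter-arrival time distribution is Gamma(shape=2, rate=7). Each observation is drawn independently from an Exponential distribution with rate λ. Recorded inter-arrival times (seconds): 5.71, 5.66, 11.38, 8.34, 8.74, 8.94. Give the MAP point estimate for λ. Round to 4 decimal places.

λ̂_MAP = 0.1255

The Exponential(rate=λ) likelihood is ∝ λ^n e^(−λΣtᵢ). Here n = 6 and Σtᵢ = 5.71 + 5.66 + 11.38 + 8.34 + 8.74 + 8.94 = 48.77.
Posterior ∝ λe^(−7λ) · λ^6e^(−48.77λ) = λ^7e^(−55.77λ), i.e. Gamma(8, 55.77).
Mode = (a−1)/b = 7/55.77 ≈ 0.1255.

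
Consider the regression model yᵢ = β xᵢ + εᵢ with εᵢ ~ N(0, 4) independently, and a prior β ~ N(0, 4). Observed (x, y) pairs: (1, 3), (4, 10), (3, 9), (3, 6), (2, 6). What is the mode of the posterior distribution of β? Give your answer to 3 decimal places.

log p(β | y) = −Σ(yᵢ − βxᵢ)²/(2·4) − β²/(2·4) + const.
Setting the derivative to zero: Σxᵢ(yᵢ − βxᵢ)/4 − β/4 = 0, so β = Σxᵢyᵢ / (Σxᵢ² + σ²/τ²).
Σxᵢyᵢ = 1·3 + 4·10 + 3·9 + 3·6 + 2·6 = 100; Σxᵢ² = 39; σ²/τ² = 1.
β̂_MAP = 100 / (39 + 1) = 100/40 ≈ 2.500.

β̂_MAP = 2.500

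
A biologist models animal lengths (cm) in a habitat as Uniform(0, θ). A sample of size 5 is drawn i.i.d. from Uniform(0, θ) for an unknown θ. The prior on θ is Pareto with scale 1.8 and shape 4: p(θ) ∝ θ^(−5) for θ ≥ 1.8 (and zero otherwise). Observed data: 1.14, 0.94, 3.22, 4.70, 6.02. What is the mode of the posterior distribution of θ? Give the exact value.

θ̂_MAP = 6.02

The Uniform(0, θ) likelihood is θ^(−n) for θ ≥ max(xᵢ), zero otherwise. Here max(xᵢ) = 6.02.
Posterior ∝ θ^(−5) · θ^(−5) = θ^(−10) on θ ≥ max(1.8, 6.02) = 6.02.
This density is strictly decreasing in θ, so the posterior mode lies at the lower boundary of the support.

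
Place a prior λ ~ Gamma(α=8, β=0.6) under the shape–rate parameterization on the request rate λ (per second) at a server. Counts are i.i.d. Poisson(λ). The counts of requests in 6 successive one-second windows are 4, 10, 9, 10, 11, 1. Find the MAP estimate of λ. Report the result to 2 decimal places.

λ̂_MAP = 7.88

Σxᵢ = 4+10+9+10+11+1 = 45, with n = 6.
Posterior ∝ λ^7e^(−0.6λ) · λ^45e^(−6λ) = λ^52e^(−6.6λ), i.e. Gamma(shape=53, rate=6.6).
The mode of a Gamma(a, b) with a ≥ 1 (shape–rate) is (a−1)/b = 52/6.6 ≈ 7.88.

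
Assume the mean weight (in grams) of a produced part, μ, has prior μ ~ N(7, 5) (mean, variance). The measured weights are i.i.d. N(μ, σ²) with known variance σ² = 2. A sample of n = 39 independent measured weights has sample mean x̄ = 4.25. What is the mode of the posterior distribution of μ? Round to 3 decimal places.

μ̂_MAP = 4.278

n = 39, x̄ = 4.25.
For a Normal prior and Normal likelihood with known variance, the posterior is Normal; its mode equals its mean, the precision-weighted average.
Prior precision 1/σ₀² = 1/5 = 0.2; data precision n/σ² = 39/2 = 19.5.
μ̂ = (0.2·7 + 19.5·4.25) / (0.2 + 19.5) = 84.275/19.7 = 3371/788 ≈ 4.278.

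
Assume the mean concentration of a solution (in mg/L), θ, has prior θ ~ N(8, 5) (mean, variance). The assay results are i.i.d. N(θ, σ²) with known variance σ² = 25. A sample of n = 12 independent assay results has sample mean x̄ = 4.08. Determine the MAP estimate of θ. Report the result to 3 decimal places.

n = 12, x̄ = 4.08.
For a Normal prior and Normal likelihood with known variance, the posterior is Normal; its mode equals its mean, the precision-weighted average.
Prior precision 1/σ₀² = 1/5 = 0.2; data precision n/σ² = 12/25 = 0.48.
θ̂ = (0.2·8 + 0.48·4.08) / (0.2 + 0.48) = 3.5584/0.68 = 2224/425 ≈ 5.233.

θ̂_MAP = 5.233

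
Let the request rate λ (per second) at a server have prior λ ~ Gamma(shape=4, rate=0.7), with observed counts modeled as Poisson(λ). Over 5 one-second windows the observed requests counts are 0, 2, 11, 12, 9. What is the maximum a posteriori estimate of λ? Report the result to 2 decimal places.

λ̂_MAP = 6.49

Σxᵢ = 0+2+11+12+9 = 34, with n = 5.
Posterior ∝ λ^3e^(−0.7λ) · λ^34e^(−5λ) = λ^37e^(−5.7λ), i.e. Gamma(shape=38, rate=5.7).
The mode of a Gamma(a, b) with a ≥ 1 (shape–rate) is (a−1)/b = 37/5.7 ≈ 6.49.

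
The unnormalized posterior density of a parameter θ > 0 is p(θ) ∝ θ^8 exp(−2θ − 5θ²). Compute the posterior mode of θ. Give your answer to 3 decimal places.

ℓ'(θ) = 8/θ − 2 − 10θ. Setting this to zero and multiplying by θ: 10θ² + 2θ − 8 = 0.
θ = (−2 + √(2² + 4·10·8)) / (2·10) = (−2 + √324) / 20 = (−2 + 18)/20 = 4/5.
ℓ''(θ) = −8/θ² − 10 < 0, confirming a maximum.

θ̂_MAP = 0.800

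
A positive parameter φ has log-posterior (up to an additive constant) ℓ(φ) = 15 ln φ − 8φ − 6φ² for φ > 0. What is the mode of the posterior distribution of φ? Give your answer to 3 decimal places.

φ̂_MAP = 0.833

ℓ'(φ) = 15/φ − 8 − 12φ. Setting this to zero and multiplying by φ: 12φ² + 8φ − 15 = 0.
φ = (−8 + √(8² + 4·12·15)) / (2·12) = (−8 + √784) / 24 = (−8 + 28)/24 = 5/6.
ℓ''(φ) = −15/φ² − 12 < 0, confirming a maximum.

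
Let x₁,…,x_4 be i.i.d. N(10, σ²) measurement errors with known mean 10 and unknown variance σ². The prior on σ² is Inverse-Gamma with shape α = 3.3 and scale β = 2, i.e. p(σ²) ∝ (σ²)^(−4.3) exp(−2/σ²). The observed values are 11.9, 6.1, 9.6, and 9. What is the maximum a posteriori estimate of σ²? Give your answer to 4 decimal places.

σ̂²_MAP = 1.9032

Sum of squared deviations about the known mean: SS = (11.9−10)² + (6.1−10)² + (9.6−10)² + (9−10)² = 19.98.
The Normal likelihood contributes (σ²)^(−n/2) exp(−SS/(2σ²)), so the posterior is Inverse-Gamma(α + n/2, β + SS/2) = Inverse-Gamma(5.3, 11.99).
The mode of Inverse-Gamma(a, b) is b/(a+1) = 11.99/6.3 ≈ 1.9032.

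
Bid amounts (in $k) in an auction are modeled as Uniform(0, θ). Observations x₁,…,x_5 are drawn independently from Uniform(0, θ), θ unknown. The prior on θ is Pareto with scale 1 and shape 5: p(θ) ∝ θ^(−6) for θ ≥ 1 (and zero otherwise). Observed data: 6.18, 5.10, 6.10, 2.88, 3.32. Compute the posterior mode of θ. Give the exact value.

The Uniform(0, θ) likelihood is θ^(−n) for θ ≥ max(xᵢ), zero otherwise. Here max(xᵢ) = 6.18.
Posterior ∝ θ^(−6) · θ^(−5) = θ^(−11) on θ ≥ max(1, 6.18) = 6.18.
This density is strictly decreasing in θ, so the posterior mode lies at the lower boundary of the support.

θ̂_MAP = 6.18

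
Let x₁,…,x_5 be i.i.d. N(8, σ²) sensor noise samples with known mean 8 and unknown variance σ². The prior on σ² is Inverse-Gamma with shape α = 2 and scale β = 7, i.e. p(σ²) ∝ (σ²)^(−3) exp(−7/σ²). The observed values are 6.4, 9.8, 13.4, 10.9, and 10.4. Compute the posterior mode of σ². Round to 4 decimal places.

Sum of squared deviations about the known mean: SS = (6.4−8)² + (9.8−8)² + (13.4−8)² + (10.9−8)² + (10.4−8)² = 49.13.
The Normal likelihood contributes (σ²)^(−n/2) exp(−SS/(2σ²)), so the posterior is Inverse-Gamma(α + n/2, β + SS/2) = Inverse-Gamma(4.5, 31.565).
The mode of Inverse-Gamma(a, b) is b/(a+1) = 31.565/5.5 ≈ 5.7391.

σ̂²_MAP = 5.7391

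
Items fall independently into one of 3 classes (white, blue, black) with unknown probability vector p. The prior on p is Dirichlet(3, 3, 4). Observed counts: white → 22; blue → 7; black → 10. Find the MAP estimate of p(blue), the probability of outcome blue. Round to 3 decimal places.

The posterior is Dirichlet(αᵢ + nᵢ) = Dirichlet(25, 10, 14).
For a Dirichlet(a₁,…,a_K) with all aᵢ > 1, the mode has j-th component (aⱼ − 1)/(Σaᵢ − K).
Here Σaᵢ = 49 and K = 3, so p(blue) = (10 − 1)/(49 − 3) = 9/46 ≈ 0.196.

MAP estimate of p(blue) = 0.196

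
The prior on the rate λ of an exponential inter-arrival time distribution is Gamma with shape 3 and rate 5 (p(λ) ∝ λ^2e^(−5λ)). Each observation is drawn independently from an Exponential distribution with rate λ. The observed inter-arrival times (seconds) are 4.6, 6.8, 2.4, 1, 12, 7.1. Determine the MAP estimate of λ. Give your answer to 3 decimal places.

The Exponential(rate=λ) likelihood is ∝ λ^n e^(−λΣtᵢ). Here n = 6 and Σtᵢ = 4.6 + 6.8 + 2.4 + 1 + 12 + 7.1 = 33.9.
Posterior ∝ λ^2e^(−5λ) · λ^6e^(−33.9λ) = λ^8e^(−38.9λ), i.e. Gamma(9, 38.9).
Mode = (a−1)/b = 8/38.9 ≈ 0.206.

λ̂_MAP = 0.206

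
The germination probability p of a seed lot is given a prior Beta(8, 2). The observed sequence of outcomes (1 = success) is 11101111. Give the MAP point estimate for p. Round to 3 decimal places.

Prior: Beta(8, 2).
Data: 7 successes in 8 trials (from the sequence). The binomial likelihood contributes p^7(1−p)^1, so the posterior is Beta(8+7, 2+1) = Beta(15, 3).
For Beta(a, b) with a, b > 1 the mode is (a−1)/(a+b−2) = 14/16 ≈ 0.875.

p̂_MAP = 0.875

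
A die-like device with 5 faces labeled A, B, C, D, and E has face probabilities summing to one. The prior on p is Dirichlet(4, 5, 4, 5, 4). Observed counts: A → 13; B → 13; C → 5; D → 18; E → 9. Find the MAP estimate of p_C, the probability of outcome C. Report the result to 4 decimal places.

The posterior is Dirichlet(αᵢ + nᵢ) = Dirichlet(17, 18, 9, 23, 13).
For a Dirichlet(a₁,…,a_K) with all aᵢ > 1, the mode has j-th component (aⱼ − 1)/(Σaᵢ − K).
Here Σaᵢ = 80 and K = 5, so p_C = (9 − 1)/(80 − 5) = 8/75 ≈ 0.1067.

MAP estimate of p_C = 0.1067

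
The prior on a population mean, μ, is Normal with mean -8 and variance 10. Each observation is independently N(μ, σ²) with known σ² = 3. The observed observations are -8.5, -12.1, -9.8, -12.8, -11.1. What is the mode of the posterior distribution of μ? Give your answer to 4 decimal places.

μ̂_MAP = -10.6981

n = 5; x̄ = ((-8.5) + (-12.1) + (-9.8) + (-12.8) + (-11.1))/5 = -54.3/5 = -10.86.
For a Normal prior and Normal likelihood with known variance, the posterior is Normal; its mode equals its mean, the precision-weighted average.
Prior precision 1/σ₀² = 1/10 = 0.1; data precision n/σ² = 5/3.
μ̂ = (0.1·(-8) + (5/3)·(-10.86)) / (0.1 + 5/3) = (-18.9)/(53/30) = -567/53 ≈ -10.6981.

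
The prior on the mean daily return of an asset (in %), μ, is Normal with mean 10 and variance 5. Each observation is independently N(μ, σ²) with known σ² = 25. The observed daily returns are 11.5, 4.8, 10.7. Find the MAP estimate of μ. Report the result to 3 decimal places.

μ̂_MAP = 9.625

n = 3; x̄ = (11.5 + 4.8 + 10.7)/3 = 27/3 = 9.
For a Normal prior and Normal likelihood with known variance, the posterior is Normal; its mode equals its mean, the precision-weighted average.
Prior precision 1/σ₀² = 1/5 = 0.2; data precision n/σ² = 3/25 = 0.12.
μ̂ = (0.2·10 + 0.12·9) / (0.2 + 0.12) = 3.08/0.32 = 9.625.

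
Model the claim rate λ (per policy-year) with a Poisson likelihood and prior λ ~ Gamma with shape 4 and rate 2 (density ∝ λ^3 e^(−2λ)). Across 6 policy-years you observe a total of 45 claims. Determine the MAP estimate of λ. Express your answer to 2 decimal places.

λ̂_MAP = 6.00

Σxᵢ = 45, n = 6.
Posterior ∝ λ^3e^(−2λ) · λ^45e^(−6λ) = λ^48e^(−8λ), i.e. Gamma(shape=49, rate=8).
The mode of a Gamma(a, b) with a ≥ 1 (shape–rate) is (a−1)/b = 48/8 ≈ 6.00.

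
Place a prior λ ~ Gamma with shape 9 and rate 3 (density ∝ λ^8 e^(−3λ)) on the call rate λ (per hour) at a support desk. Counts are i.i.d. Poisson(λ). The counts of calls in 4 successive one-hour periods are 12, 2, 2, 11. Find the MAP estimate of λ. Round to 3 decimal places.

λ̂_MAP = 5.000

Σxᵢ = 12+2+2+11 = 27, with n = 4.
Posterior ∝ λ^8e^(−3λ) · λ^27e^(−4λ) = λ^35e^(−7λ), i.e. Gamma(shape=36, rate=7).
The mode of a Gamma(a, b) with a ≥ 1 (shape–rate) is (a−1)/b = 35/7 ≈ 5.000.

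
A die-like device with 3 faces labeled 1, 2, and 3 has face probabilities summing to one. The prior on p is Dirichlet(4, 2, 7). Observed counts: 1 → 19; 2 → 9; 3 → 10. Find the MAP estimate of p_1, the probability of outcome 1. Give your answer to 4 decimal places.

The posterior is Dirichlet(αᵢ + nᵢ) = Dirichlet(23, 11, 17).
For a Dirichlet(a₁,…,a_K) with all aᵢ > 1, the mode has j-th component (aⱼ − 1)/(Σaᵢ − K).
Here Σaᵢ = 51 and K = 3, so p_1 = (23 − 1)/(51 − 3) = 22/48 ≈ 0.4583.

MAP estimate: 0.4583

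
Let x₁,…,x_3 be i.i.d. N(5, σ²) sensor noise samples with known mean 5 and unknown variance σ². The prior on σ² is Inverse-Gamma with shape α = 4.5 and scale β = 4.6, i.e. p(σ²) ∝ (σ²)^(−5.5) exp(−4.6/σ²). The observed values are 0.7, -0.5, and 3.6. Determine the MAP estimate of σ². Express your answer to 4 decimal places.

σ̂²_MAP = 4.2786

Sum of squared deviations about the known mean: SS = (0.7−5)² + (-0.5−5)² + (3.6−5)² = 50.7.
The Normal likelihood contributes (σ²)^(−n/2) exp(−SS/(2σ²)), so the posterior is Inverse-Gamma(α + n/2, β + SS/2) = Inverse-Gamma(6, 29.95).
The mode of Inverse-Gamma(a, b) is b/(a+1) = 29.95/7 ≈ 4.2786.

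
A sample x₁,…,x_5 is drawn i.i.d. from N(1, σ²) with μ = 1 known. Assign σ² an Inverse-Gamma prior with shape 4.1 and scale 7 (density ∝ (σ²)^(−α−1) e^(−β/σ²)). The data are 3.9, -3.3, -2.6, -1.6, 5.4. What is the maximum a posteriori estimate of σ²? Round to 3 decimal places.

Sum of squared deviations about the known mean: SS = (3.9−1)² + (-3.3−1)² + (-2.6−1)² + (-1.6−1)² + (5.4−1)² = 65.98.
The Normal likelihood contributes (σ²)^(−n/2) exp(−SS/(2σ²)), so the posterior is Inverse-Gamma(α + n/2, β + SS/2) = Inverse-Gamma(6.6, 39.99).
The mode of Inverse-Gamma(a, b) is b/(a+1) = 39.99/7.6 ≈ 5.262.

σ̂²_MAP = 5.262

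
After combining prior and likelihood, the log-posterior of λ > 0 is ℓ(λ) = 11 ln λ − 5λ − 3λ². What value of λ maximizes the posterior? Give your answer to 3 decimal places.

λ̂_MAP = 1.000

ℓ'(λ) = 11/λ − 5 − 6λ. Setting this to zero and multiplying by λ: 6λ² + 5λ − 11 = 0.
λ = (−5 + √(5² + 4·6·11)) / (2·6) = (−5 + √289) / 12 = (−5 + 17)/12 = 1.
ℓ''(λ) = −11/λ² − 6 < 0, confirming a maximum.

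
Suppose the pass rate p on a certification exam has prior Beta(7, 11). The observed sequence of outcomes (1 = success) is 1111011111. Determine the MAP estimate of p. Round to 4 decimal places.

p̂_MAP = 0.5769

Prior: Beta(7, 11).
Data: 9 successes in 10 trials (from the sequence). The binomial likelihood contributes p^9(1−p)^1, so the posterior is Beta(7+9, 11+1) = Beta(16, 12).
For Beta(a, b) with a, b > 1 the mode is (a−1)/(a+b−2) = 15/26 ≈ 0.5769.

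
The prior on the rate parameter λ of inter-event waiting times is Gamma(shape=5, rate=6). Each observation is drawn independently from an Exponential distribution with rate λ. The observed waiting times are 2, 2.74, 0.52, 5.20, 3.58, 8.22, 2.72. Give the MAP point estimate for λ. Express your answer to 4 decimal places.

λ̂_MAP = 0.3551

The Exponential(rate=λ) likelihood is ∝ λ^n e^(−λΣtᵢ). Here n = 7 and Σtᵢ = 2 + 2.74 + 0.52 + 5.20 + 3.58 + 8.22 + 2.72 = 24.98.
Posterior ∝ λ^4e^(−6λ) · λ^7e^(−24.98λ) = λ^11e^(−30.98λ), i.e. Gamma(12, 30.98).
Mode = (a−1)/b = 11/30.98 ≈ 0.3551.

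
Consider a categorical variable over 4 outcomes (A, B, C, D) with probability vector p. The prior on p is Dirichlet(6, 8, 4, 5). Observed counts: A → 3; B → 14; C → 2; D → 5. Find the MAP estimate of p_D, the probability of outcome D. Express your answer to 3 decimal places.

The posterior is Dirichlet(αᵢ + nᵢ) = Dirichlet(9, 22, 6, 10).
For a Dirichlet(a₁,…,a_K) with all aᵢ > 1, the mode has j-th component (aⱼ − 1)/(Σaᵢ − K).
Here Σaᵢ = 47 and K = 4, so p_D = (10 − 1)/(47 − 4) = 9/43 ≈ 0.209.

MAP estimate of p_D = 0.209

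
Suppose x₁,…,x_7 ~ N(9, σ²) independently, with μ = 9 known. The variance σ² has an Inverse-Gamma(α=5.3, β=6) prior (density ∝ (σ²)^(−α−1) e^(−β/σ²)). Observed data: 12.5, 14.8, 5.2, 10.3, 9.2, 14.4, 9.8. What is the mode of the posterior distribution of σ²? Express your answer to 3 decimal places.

σ̂²_MAP = 5.299

Sum of squared deviations about the known mean: SS = (12.5−9)² + (14.8−9)² + (5.2−9)² + (10.3−9)² + (9.2−9)² + (14.4−9)² + (9.8−9)² = 91.86.
The Normal likelihood contributes (σ²)^(−n/2) exp(−SS/(2σ²)), so the posterior is Inverse-Gamma(α + n/2, β + SS/2) = Inverse-Gamma(8.8, 51.93).
The mode of Inverse-Gamma(a, b) is b/(a+1) = 51.93/9.8 ≈ 5.299.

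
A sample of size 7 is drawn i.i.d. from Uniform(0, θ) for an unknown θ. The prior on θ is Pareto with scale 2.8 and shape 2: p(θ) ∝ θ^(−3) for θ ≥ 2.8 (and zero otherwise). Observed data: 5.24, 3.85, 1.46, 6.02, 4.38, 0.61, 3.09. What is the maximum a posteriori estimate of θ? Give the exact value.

θ̂_MAP = 6.02

The Uniform(0, θ) likelihood is θ^(−n) for θ ≥ max(xᵢ), zero otherwise. Here max(xᵢ) = 6.02.
Posterior ∝ θ^(−3) · θ^(−7) = θ^(−10) on θ ≥ max(2.8, 6.02) = 6.02.
This density is strictly decreasing in θ, so the posterior mode lies at the lower boundary of the support.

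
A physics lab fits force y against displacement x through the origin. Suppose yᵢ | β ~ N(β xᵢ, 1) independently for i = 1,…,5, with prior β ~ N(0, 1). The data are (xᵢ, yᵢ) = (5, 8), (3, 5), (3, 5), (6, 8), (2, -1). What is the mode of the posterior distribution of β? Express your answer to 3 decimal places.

β̂_MAP = 1.381

log p(β | y) = −Σ(yᵢ − βxᵢ)²/(2·1) − β²/(2·1) + const.
Setting the derivative to zero: Σxᵢ(yᵢ − βxᵢ)/1 − β/1 = 0, so β = Σxᵢyᵢ / (Σxᵢ² + σ²/τ²).
Σxᵢyᵢ = 5·8 + 3·5 + 3·5 + 6·8 + 2·(-1) = 116; Σxᵢ² = 83; σ²/τ² = 1.
β̂_MAP = 116 / (83 + 1) = 116/84 ≈ 1.381.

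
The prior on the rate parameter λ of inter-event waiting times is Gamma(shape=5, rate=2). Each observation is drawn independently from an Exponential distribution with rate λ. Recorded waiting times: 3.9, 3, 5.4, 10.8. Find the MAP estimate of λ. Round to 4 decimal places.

λ̂_MAP = 0.3187

The Exponential(rate=λ) likelihood is ∝ λ^n e^(−λΣtᵢ). Here n = 4 and Σtᵢ = 3.9 + 3 + 5.4 + 10.8 = 23.1.
Posterior ∝ λ^4e^(−2λ) · λ^4e^(−23.1λ) = λ^8e^(−25.1λ), i.e. Gamma(9, 25.1).
Mode = (a−1)/b = 8/25.1 ≈ 0.3187.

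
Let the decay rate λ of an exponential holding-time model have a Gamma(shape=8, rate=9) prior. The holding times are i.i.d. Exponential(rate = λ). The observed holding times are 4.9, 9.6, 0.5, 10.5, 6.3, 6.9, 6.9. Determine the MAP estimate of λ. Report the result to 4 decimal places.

λ̂_MAP = 0.2564

The Exponential(rate=λ) likelihood is ∝ λ^n e^(−λΣtᵢ). Here n = 7 and Σtᵢ = 4.9 + 9.6 + 0.5 + 10.5 + 6.3 + 6.9 + 6.9 = 45.6.
Posterior ∝ λ^7e^(−9λ) · λ^7e^(−45.6λ) = λ^14e^(−54.6λ), i.e. Gamma(15, 54.6).
Mode = (a−1)/b = 14/54.6 ≈ 0.2564.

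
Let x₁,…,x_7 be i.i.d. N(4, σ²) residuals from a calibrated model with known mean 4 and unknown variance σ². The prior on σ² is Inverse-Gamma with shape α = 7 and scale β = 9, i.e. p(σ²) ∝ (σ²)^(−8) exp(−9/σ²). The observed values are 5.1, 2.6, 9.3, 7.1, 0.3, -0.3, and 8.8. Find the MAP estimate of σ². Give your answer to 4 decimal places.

σ̂²_MAP = 4.9604

Sum of squared deviations about the known mean: SS = (5.1−4)² + (2.6−4)² + (9.3−4)² + (7.1−4)² + (0.3−4)² + (-0.3−4)² + (8.8−4)² = 96.09.
The Normal likelihood contributes (σ²)^(−n/2) exp(−SS/(2σ²)), so the posterior is Inverse-Gamma(α + n/2, β + SS/2) = Inverse-Gamma(10.5, 57.045).
The mode of Inverse-Gamma(a, b) is b/(a+1) = 57.045/11.5 ≈ 4.9604.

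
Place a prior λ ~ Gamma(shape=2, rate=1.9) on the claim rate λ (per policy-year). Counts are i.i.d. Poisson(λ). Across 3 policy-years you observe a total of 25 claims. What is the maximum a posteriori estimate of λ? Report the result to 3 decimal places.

λ̂_MAP = 5.306

Σxᵢ = 25, n = 3.
Posterior ∝ λe^(−1.9λ) · λ^25e^(−3λ) = λ^26e^(−4.9λ), i.e. Gamma(shape=27, rate=4.9).
The mode of a Gamma(a, b) with a ≥ 1 (shape–rate) is (a−1)/b = 26/4.9 ≈ 5.306.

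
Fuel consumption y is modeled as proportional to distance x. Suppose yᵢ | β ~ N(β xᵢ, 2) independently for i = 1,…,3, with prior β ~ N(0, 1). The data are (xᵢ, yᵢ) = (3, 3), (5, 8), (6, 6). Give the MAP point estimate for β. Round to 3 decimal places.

log p(β | y) = −Σ(yᵢ − βxᵢ)²/(2·2) − β²/(2·1) + const.
Setting the derivative to zero: Σxᵢ(yᵢ − βxᵢ)/2 − β/1 = 0, so β = Σxᵢyᵢ / (Σxᵢ² + σ²/τ²).
Σxᵢyᵢ = 3·3 + 5·8 + 6·6 = 85; Σxᵢ² = 70; σ²/τ² = 2.
β̂_MAP = 85 / (70 + 2) = 85/72 ≈ 1.181.

β̂_MAP = 1.181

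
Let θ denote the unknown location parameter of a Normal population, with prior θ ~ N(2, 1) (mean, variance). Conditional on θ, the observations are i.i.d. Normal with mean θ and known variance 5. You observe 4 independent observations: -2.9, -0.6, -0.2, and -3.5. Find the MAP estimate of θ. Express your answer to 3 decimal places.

θ̂_MAP = 0.311

n = 4; x̄ = ((-2.9) + (-0.6) + (-0.2) + (-3.5))/4 = -7.2/4 = -1.8.
For a Normal prior and Normal likelihood with known variance, the posterior is Normal; its mode equals its mean, the precision-weighted average.
Prior precision 1/σ₀² = 1/1 = 1; data precision n/σ² = 4/5 = 0.8.
θ̂ = (1·2 + 0.8·(-1.8)) / (1 + 0.8) = 0.56/1.8 = 14/45 ≈ 0.311.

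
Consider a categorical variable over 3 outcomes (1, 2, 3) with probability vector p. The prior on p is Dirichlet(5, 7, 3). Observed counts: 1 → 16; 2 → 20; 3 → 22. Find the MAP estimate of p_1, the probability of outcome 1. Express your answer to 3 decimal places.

The posterior is Dirichlet(αᵢ + nᵢ) = Dirichlet(21, 27, 25).
For a Dirichlet(a₁,…,a_K) with all aᵢ > 1, the mode has j-th component (aⱼ − 1)/(Σaᵢ − K).
Here Σaᵢ = 73 and K = 3, so p_1 = (21 − 1)/(73 − 3) = 20/70 ≈ 0.286.

MAP estimate: 0.286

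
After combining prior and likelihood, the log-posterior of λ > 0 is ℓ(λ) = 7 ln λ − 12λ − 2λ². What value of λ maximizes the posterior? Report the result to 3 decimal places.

ℓ'(λ) = 7/λ − 12 − 4λ. Setting this to zero and multiplying by λ: 4λ² + 12λ − 7 = 0.
λ = (−12 + √(12² + 4·4·7)) / (2·4) = (−12 + √256) / 8 = (−12 + 16)/8 = 1/2.
ℓ''(λ) = −7/λ² − 4 < 0, confirming a maximum.

λ̂_MAP = 0.500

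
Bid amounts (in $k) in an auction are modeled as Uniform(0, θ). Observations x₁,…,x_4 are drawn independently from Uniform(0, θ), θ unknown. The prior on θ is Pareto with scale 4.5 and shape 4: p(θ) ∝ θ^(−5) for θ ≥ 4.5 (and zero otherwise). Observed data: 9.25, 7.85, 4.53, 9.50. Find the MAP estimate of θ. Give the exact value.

The Uniform(0, θ) likelihood is θ^(−n) for θ ≥ max(xᵢ), zero otherwise. Here max(xᵢ) = 9.50.
Posterior ∝ θ^(−5) · θ^(−4) = θ^(−9) on θ ≥ max(4.5, 9.50) = 9.50.
This density is strictly decreasing in θ, so the posterior mode lies at the lower boundary of the support.

θ̂_MAP = 9.50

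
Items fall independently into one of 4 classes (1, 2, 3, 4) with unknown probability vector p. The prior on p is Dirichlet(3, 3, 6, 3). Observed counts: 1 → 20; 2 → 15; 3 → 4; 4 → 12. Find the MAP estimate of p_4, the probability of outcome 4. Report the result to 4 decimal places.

The posterior is Dirichlet(αᵢ + nᵢ) = Dirichlet(23, 18, 10, 15).
For a Dirichlet(a₁,…,a_K) with all aᵢ > 1, the mode has j-th component (aⱼ − 1)/(Σaᵢ − K).
Here Σaᵢ = 66 and K = 4, so p_4 = (15 − 1)/(66 − 4) = 14/62 ≈ 0.2258.

MAP estimate: 0.2258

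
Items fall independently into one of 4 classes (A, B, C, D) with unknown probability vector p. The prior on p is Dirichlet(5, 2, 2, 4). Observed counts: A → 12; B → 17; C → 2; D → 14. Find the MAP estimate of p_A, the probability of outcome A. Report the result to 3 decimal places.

The posterior is Dirichlet(αᵢ + nᵢ) = Dirichlet(17, 19, 4, 18).
For a Dirichlet(a₁,…,a_K) with all aᵢ > 1, the mode has j-th component (aⱼ − 1)/(Σaᵢ − K).
Here Σaᵢ = 58 and K = 4, so p_A = (17 − 1)/(58 − 4) = 16/54 ≈ 0.296.

MAP estimate of p_A = 0.296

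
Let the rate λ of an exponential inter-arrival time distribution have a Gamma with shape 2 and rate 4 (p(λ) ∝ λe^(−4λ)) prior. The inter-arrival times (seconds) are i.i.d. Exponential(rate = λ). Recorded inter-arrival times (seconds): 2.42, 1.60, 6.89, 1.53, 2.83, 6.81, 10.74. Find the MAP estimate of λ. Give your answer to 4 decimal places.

The Exponential(rate=λ) likelihood is ∝ λ^n e^(−λΣtᵢ). Here n = 7 and Σtᵢ = 2.42 + 1.60 + 6.89 + 1.53 + 2.83 + 6.81 + 10.74 = 32.82.
Posterior ∝ λe^(−4λ) · λ^7e^(−32.82λ) = λ^8e^(−36.82λ), i.e. Gamma(9, 36.82).
Mode = (a−1)/b = 8/36.82 ≈ 0.2173.

λ̂_MAP = 0.2173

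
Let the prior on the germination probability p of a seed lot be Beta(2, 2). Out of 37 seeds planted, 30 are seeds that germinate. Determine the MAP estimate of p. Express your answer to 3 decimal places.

p̂_MAP = 0.795

Prior: Beta(2, 2).
Data: 30 successes in 37 trials. The binomial likelihood contributes p^30(1−p)^7, so the posterior is Beta(2+30, 2+7) = Beta(32, 9).
For Beta(a, b) with a, b > 1 the mode is (a−1)/(a+b−2) = 31/39 ≈ 0.795.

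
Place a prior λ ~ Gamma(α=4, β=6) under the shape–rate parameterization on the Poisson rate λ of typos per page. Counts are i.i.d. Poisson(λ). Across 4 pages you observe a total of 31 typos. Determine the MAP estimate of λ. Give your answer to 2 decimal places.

Σxᵢ = 31, n = 4.
Posterior ∝ λ^3e^(−6λ) · λ^31e^(−4λ) = λ^34e^(−10λ), i.e. Gamma(shape=35, rate=10).
The mode of a Gamma(a, b) with a ≥ 1 (shape–rate) is (a−1)/b = 34/10 ≈ 3.40.

λ̂_MAP = 3.40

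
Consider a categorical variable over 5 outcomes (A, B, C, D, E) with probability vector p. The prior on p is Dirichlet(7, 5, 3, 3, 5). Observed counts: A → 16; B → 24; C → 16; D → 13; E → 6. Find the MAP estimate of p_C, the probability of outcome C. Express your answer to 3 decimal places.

MAP estimate of p_C = 0.194

The posterior is Dirichlet(αᵢ + nᵢ) = Dirichlet(23, 29, 19, 16, 11).
For a Dirichlet(a₁,…,a_K) with all aᵢ > 1, the mode has j-th component (aⱼ − 1)/(Σaᵢ − K).
Here Σaᵢ = 98 and K = 5, so p_C = (19 − 1)/(98 − 5) = 18/93 ≈ 0.194.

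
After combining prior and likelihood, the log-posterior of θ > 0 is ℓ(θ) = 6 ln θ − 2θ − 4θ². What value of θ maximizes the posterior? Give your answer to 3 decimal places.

ℓ'(θ) = 6/θ − 2 − 8θ. Setting this to zero and multiplying by θ: 8θ² + 2θ − 6 = 0.
θ = (−2 + √(2² + 4·8·6)) / (2·8) = (−2 + √196) / 16 = (−2 + 14)/16 = 3/4.
ℓ''(θ) = −6/θ² − 8 < 0, confirming a maximum.

θ̂_MAP = 0.750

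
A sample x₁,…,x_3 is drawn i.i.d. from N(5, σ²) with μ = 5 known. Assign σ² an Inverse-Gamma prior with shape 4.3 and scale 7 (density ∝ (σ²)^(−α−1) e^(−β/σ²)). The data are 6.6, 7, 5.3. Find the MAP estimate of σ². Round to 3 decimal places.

σ̂²_MAP = 1.518

Sum of squared deviations about the known mean: SS = (6.6−5)² + (7−5)² + (5.3−5)² = 6.65.
The Normal likelihood contributes (σ²)^(−n/2) exp(−SS/(2σ²)), so the posterior is Inverse-Gamma(α + n/2, β + SS/2) = Inverse-Gamma(5.8, 10.325).
The mode of Inverse-Gamma(a, b) is b/(a+1) = 10.325/6.8 ≈ 1.518.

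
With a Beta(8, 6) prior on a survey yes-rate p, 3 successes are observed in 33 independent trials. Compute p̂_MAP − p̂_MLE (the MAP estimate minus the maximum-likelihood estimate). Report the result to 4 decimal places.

Posterior is Beta(11, 36); MAP = (11−1)/(47−2) = 10/45 ≈ 0.22222.
MLE ignores the prior: p̂_MLE = k/n = 3/33 ≈ 0.09091.
Difference = 10/45 − 3/33 = 13/99 ≈ 0.1313.

MAP − MLE = 0.1313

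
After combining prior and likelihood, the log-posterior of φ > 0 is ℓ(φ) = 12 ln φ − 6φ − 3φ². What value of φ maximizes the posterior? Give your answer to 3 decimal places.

φ̂_MAP = 1.000

ℓ'(φ) = 12/φ − 6 − 6φ. Setting this to zero and multiplying by φ: 6φ² + 6φ − 12 = 0.
φ = (−6 + √(6² + 4·6·12)) / (2·6) = (−6 + √324) / 12 = (−6 + 18)/12 = 1.
ℓ''(φ) = −12/φ² − 6 < 0, confirming a maximum.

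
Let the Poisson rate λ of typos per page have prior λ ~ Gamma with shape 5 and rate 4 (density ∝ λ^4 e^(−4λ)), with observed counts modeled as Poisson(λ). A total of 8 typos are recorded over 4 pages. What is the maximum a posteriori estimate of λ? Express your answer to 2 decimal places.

λ̂_MAP = 1.50

Σxᵢ = 8, n = 4.
Posterior ∝ λ^4e^(−4λ) · λ^8e^(−4λ) = λ^12e^(−8λ), i.e. Gamma(shape=13, rate=8).
The mode of a Gamma(a, b) with a ≥ 1 (shape–rate) is (a−1)/b = 12/8 ≈ 1.50.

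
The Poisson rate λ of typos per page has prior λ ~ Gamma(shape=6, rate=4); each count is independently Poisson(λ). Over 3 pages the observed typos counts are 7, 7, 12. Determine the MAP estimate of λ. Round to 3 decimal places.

λ̂_MAP = 4.429

Σxᵢ = 7+7+12 = 26, with n = 3.
Posterior ∝ λ^5e^(−4λ) · λ^26e^(−3λ) = λ^31e^(−7λ), i.e. Gamma(shape=32, rate=7).
The mode of a Gamma(a, b) with a ≥ 1 (shape–rate) is (a−1)/b = 31/7 ≈ 4.429.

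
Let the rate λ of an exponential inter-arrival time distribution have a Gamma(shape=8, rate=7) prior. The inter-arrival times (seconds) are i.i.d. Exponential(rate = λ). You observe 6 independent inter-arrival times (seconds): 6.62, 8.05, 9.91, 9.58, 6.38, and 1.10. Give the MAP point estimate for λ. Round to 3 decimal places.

λ̂_MAP = 0.267

The Exponential(rate=λ) likelihood is ∝ λ^n e^(−λΣtᵢ). Here n = 6 and Σtᵢ = 6.62 + 8.05 + 9.91 + 9.58 + 6.38 + 1.10 = 41.64.
Posterior ∝ λ^7e^(−7λ) · λ^6e^(−41.64λ) = λ^13e^(−48.64λ), i.e. Gamma(14, 48.64).
Mode = (a−1)/b = 13/48.64 ≈ 0.267.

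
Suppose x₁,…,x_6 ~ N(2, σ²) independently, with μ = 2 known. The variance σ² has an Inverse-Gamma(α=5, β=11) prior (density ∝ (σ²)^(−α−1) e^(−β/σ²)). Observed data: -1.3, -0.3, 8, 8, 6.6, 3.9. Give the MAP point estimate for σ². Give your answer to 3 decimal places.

σ̂²_MAP = 7.497

Sum of squared deviations about the known mean: SS = (-1.3−2)² + (-0.3−2)² + (8−2)² + (8−2)² + (6.6−2)² + (3.9−2)² = 112.95.
The Normal likelihood contributes (σ²)^(−n/2) exp(−SS/(2σ²)), so the posterior is Inverse-Gamma(α + n/2, β + SS/2) = Inverse-Gamma(8, 67.475).
The mode of Inverse-Gamma(a, b) is b/(a+1) = 67.475/9 ≈ 7.497.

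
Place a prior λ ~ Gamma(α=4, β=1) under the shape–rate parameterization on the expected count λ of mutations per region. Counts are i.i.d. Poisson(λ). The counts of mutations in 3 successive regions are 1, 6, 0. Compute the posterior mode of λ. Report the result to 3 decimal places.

λ̂_MAP = 2.500

Σxᵢ = 1+6+0 = 7, with n = 3.
Posterior ∝ λ^3e^(−1λ) · λ^7e^(−3λ) = λ^10e^(−4λ), i.e. Gamma(shape=11, rate=4).
The mode of a Gamma(a, b) with a ≥ 1 (shape–rate) is (a−1)/b = 10/4 ≈ 2.500.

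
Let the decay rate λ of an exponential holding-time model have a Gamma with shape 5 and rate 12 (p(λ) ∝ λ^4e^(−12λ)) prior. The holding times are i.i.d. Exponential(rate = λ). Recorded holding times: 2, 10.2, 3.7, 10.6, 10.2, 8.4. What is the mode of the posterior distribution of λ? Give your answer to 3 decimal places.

λ̂_MAP = 0.175

The Exponential(rate=λ) likelihood is ∝ λ^n e^(−λΣtᵢ). Here n = 6 and Σtᵢ = 2 + 10.2 + 3.7 + 10.6 + 10.2 + 8.4 = 45.1.
Posterior ∝ λ^4e^(−12λ) · λ^6e^(−45.1λ) = λ^10e^(−57.1λ), i.e. Gamma(11, 57.1).
Mode = (a−1)/b = 10/57.1 ≈ 0.175.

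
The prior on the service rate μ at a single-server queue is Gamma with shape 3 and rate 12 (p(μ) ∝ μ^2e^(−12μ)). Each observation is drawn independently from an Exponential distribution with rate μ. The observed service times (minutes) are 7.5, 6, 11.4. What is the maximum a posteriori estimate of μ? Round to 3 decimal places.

The Exponential(rate=μ) likelihood is ∝ μ^n e^(−μΣtᵢ). Here n = 3 and Σtᵢ = 7.5 + 6 + 11.4 = 24.9.
Posterior ∝ μ^2e^(−12μ) · μ^3e^(−24.9μ) = μ^5e^(−36.9μ), i.e. Gamma(6, 36.9).
Mode = (a−1)/b = 5/36.9 ≈ 0.136.

μ̂_MAP = 0.136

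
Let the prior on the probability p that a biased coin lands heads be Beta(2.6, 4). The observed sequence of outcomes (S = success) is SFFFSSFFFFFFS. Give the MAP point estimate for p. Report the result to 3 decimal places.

Prior: Beta(2.6, 4).
Data: 4 successes in 13 trials (from the sequence). The binomial likelihood contributes p^4(1−p)^9, so the posterior is Beta(2.6+4, 4+9) = Beta(6.6, 13).
For Beta(a, b) with a, b > 1 the mode is (a−1)/(a+b−2) = 5.6/17.6 ≈ 0.318.

p̂_MAP = 0.318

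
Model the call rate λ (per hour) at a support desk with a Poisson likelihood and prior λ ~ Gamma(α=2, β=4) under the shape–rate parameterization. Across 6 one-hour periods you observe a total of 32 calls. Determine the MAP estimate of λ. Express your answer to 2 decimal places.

Σxᵢ = 32, n = 6.
Posterior ∝ λe^(−4λ) · λ^32e^(−6λ) = λ^33e^(−10λ), i.e. Gamma(shape=34, rate=10).
The mode of a Gamma(a, b) with a ≥ 1 (shape–rate) is (a−1)/b = 33/10 ≈ 3.30.

λ̂_MAP = 3.30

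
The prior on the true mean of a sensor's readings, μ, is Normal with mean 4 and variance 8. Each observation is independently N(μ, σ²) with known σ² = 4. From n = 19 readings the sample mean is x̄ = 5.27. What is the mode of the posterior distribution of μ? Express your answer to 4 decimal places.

μ̂_MAP = 5.2374

n = 19, x̄ = 5.27.
For a Normal prior and Normal likelihood with known variance, the posterior is Normal; its mode equals its mean, the precision-weighted average.
Prior precision 1/σ₀² = 1/8 = 0.125; data precision n/σ² = 19/4 = 4.75.
μ̂ = (0.125·4 + 4.75·5.27) / (0.125 + 4.75) = 25.5325/4.875 = 10213/1950 ≈ 5.2374.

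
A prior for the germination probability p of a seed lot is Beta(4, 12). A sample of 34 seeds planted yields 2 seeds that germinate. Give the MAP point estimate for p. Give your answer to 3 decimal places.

Prior: Beta(4, 12).
Data: 2 successes in 34 trials. The binomial likelihood contributes p^2(1−p)^32, so the posterior is Beta(4+2, 12+32) = Beta(6, 44).
For Beta(a, b) with a, b > 1 the mode is (a−1)/(a+b−2) = 5/48 ≈ 0.104.

p̂_MAP = 0.104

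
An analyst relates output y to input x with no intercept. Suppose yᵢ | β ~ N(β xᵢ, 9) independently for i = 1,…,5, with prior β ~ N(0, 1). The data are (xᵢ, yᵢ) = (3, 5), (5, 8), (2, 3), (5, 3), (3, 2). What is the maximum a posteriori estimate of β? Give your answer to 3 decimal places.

log p(β | y) = −Σ(yᵢ − βxᵢ)²/(2·9) − β²/(2·1) + const.
Setting the derivative to zero: Σxᵢ(yᵢ − βxᵢ)/9 − β/1 = 0, so β = Σxᵢyᵢ / (Σxᵢ² + σ²/τ²).
Σxᵢyᵢ = 3·5 + 5·8 + 2·3 + 5·3 + 3·2 = 82; Σxᵢ² = 72; σ²/τ² = 9.
β̂_MAP = 82 / (72 + 9) = 82/81 ≈ 1.012.

β̂_MAP = 1.012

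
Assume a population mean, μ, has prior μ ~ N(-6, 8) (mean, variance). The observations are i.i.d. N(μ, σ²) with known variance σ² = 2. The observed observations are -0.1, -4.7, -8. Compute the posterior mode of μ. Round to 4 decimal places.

n = 3; x̄ = ((-0.1) + (-4.7) + (-8))/3 = -12.8/3 = -64/15 ≈ -4.2667.
For a Normal prior and Normal likelihood with known variance, the posterior is Normal; its mode equals its mean, the precision-weighted average.
Prior precision 1/σ₀² = 1/8 = 0.125; data precision n/σ² = 3/2 = 1.5.
μ̂ = (0.125·(-6) + 1.5·(-64/15)) / (0.125 + 1.5) = (-7.15)/1.625 = -4.4000.

μ̂_MAP = -4.4000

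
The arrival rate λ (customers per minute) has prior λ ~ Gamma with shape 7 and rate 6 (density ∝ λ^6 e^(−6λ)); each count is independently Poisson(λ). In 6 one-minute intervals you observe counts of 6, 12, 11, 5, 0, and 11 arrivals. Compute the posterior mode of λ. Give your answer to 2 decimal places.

Σxᵢ = 6+12+11+5+0+11 = 45, with n = 6.
Posterior ∝ λ^6e^(−6λ) · λ^45e^(−6λ) = λ^51e^(−12λ), i.e. Gamma(shape=52, rate=12).
The mode of a Gamma(a, b) with a ≥ 1 (shape–rate) is (a−1)/b = 51/12 ≈ 4.25.

λ̂_MAP = 4.25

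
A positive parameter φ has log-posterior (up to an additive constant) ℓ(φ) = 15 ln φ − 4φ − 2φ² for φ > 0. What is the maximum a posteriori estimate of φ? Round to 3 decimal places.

ℓ'(φ) = 15/φ − 4 − 4φ. Setting this to zero and multiplying by φ: 4φ² + 4φ − 15 = 0.
φ = (−4 + √(4² + 4·4·15)) / (2·4) = (−4 + √256) / 8 = (−4 + 16)/8 = 3/2.
ℓ''(φ) = −15/φ² − 4 < 0, confirming a maximum.

φ̂_MAP = 1.500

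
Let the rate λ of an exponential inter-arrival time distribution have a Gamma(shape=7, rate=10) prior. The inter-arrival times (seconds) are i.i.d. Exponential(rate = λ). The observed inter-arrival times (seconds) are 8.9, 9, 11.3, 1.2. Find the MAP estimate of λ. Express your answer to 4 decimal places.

λ̂_MAP = 0.2475

The Exponential(rate=λ) likelihood is ∝ λ^n e^(−λΣtᵢ). Here n = 4 and Σtᵢ = 8.9 + 9 + 11.3 + 1.2 = 30.4.
Posterior ∝ λ^6e^(−10λ) · λ^4e^(−30.4λ) = λ^10e^(−40.4λ), i.e. Gamma(11, 40.4).
Mode = (a−1)/b = 10/40.4 ≈ 0.2475.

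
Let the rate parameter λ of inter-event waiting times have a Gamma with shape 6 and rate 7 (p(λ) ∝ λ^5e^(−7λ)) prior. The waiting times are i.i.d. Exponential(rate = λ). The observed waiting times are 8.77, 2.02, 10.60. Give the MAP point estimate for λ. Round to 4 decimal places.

λ̂_MAP = 0.2818

The Exponential(rate=λ) likelihood is ∝ λ^n e^(−λΣtᵢ). Here n = 3 and Σtᵢ = 8.77 + 2.02 + 10.60 = 21.39.
Posterior ∝ λ^5e^(−7λ) · λ^3e^(−21.39λ) = λ^8e^(−28.39λ), i.e. Gamma(9, 28.39).
Mode = (a−1)/b = 8/28.39 ≈ 0.2818.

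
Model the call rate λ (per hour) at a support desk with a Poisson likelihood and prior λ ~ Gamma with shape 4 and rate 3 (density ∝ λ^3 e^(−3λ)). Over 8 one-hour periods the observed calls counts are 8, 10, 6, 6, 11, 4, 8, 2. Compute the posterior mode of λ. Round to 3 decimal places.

Σxᵢ = 8+10+6+6+11+4+8+2 = 55, with n = 8.
Posterior ∝ λ^3e^(−3λ) · λ^55e^(−8λ) = λ^58e^(−11λ), i.e. Gamma(shape=59, rate=11).
The mode of a Gamma(a, b) with a ≥ 1 (shape–rate) is (a−1)/b = 58/11 ≈ 5.273.

λ̂_MAP = 5.273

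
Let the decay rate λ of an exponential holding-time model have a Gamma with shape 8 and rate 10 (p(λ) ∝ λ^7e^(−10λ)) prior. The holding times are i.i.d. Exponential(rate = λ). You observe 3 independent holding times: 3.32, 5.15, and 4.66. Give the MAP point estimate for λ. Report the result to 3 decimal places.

The Exponential(rate=λ) likelihood is ∝ λ^n e^(−λΣtᵢ). Here n = 3 and Σtᵢ = 3.32 + 5.15 + 4.66 = 13.13.
Posterior ∝ λ^7e^(−10λ) · λ^3e^(−13.13λ) = λ^10e^(−23.13λ), i.e. Gamma(11, 23.13).
Mode = (a−1)/b = 10/23.13 ≈ 0.432.

λ̂_MAP = 0.432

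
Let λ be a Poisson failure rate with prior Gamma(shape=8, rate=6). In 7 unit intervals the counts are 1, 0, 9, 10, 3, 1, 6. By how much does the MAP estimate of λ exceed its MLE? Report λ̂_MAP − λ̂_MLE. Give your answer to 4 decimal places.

MAP − MLE = -1.4396

Σxᵢ = 30. Posterior is Gamma(38, 13); MAP = (38−1)/13 = 37/13 ≈ 2.84615.
MLE = x̄ = 30/7 ≈ 4.28571.
Difference = 37/13 − 30/7 = -131/91 ≈ -1.4396.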